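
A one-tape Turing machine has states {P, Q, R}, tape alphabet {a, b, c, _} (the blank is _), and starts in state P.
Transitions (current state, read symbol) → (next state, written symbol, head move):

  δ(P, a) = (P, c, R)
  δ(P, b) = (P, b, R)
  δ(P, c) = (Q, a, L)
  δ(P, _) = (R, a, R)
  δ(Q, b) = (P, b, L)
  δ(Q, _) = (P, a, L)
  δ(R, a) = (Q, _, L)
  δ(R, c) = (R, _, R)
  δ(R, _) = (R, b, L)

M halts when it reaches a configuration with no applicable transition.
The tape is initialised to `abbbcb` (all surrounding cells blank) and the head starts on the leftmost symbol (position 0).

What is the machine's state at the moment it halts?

R

P | [a]bbbcb__   read a → write c, move R, go to P
P | c[b]bbcb__   read b → write b, move R, go to P
P | cb[b]bcb__   read b → write b, move R, go to P
P | cbb[b]cb__   read b → write b, move R, go to P
P | cbbb[c]b__   read c → write a, move L, go to Q
Q | cbb[b]ab__   read b → write b, move L, go to P
P | cb[b]bab__   read b → write b, move R, go to P
P | cbb[b]ab__   read b → write b, move R, go to P
P | cbbb[a]b__   read a → write c, move R, go to P
P | cbbbc[b]__   read b → write b, move R, go to P
P | cbbbcb[_]_   read _ → write a, move R, go to R
R | cbbbcba[_]   read _ → write b, move L, go to R
R | cbbbcb[a]b   read a → write _, move L, go to Q
Q | cbbbc[b]_b   read b → write b, move L, go to P
P | cbbb[c]b_b   read c → write a, move L, go to Q
Q | cbb[b]ab_b   read b → write b, move L, go to P
P | cb[b]bab_b   read b → write b, move R, go to P
P | cbb[b]ab_b   read b → write b, move R, go to P
P | cbbb[a]b_b   read a → write c, move R, go to P
P | cbbbc[b]_b   read b → write b, move R, go to P
P | cbbbcb[_]b   read _ → write a, move R, go to R
R | cbbbcba[b]
No transition is defined for (R, b); M halts in state R.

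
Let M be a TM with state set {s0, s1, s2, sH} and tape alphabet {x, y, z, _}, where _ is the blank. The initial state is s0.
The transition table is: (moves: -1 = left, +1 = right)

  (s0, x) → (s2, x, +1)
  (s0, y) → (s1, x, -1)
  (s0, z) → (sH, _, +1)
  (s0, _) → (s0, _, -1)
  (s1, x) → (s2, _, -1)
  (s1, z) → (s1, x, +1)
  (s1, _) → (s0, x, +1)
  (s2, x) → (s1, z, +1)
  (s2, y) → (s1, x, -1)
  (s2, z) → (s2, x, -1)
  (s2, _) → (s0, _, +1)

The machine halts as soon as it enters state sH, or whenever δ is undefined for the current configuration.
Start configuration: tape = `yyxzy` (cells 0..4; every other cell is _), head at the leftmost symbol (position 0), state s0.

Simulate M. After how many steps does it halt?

s0 | _[y]yxzy   read y → write x, move -1, go to s1
s1 | [_]xyxzy   read _ → write x, move +1, go to s0
s0 | x[x]yxzy   read x → write x, move +1, go to s2
s2 | xx[y]xzy   read y → write x, move -1, go to s1
s1 | x[x]xxzy   read x → write _, move -1, go to s2
s2 | [x]_xxzy   read x → write z, move +1, go to s1
s1 | z[_]xxzy   read _ → write x, move +1, go to s0
s0 | zx[x]xzy   read x → write x, move +1, go to s2
s2 | zxx[x]zy   read x → write z, move +1, go to s1
s1 | zxxz[z]y   read z → write x, move +1, go to s1
s1 | zxxzx[y]
M halts after 10 transitions.

10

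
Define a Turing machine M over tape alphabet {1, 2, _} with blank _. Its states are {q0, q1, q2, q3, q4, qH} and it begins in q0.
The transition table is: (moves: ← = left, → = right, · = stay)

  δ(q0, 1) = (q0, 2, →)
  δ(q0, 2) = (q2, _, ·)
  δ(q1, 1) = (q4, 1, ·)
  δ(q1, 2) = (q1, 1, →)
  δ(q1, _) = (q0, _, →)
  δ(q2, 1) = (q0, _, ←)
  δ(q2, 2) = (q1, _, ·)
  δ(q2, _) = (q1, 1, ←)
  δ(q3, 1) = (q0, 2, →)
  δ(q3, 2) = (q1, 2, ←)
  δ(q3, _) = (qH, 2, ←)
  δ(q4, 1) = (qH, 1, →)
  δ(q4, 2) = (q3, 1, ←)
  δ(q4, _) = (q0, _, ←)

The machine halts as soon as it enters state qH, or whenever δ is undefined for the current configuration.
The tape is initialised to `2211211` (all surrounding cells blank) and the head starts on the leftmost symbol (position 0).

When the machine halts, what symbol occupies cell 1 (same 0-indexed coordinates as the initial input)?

1

q0 | _[2]211211   read 2 → write _, move ·, go to q2
q2 | _[_]211211   read _ → write 1, move ←, go to q1
q1 | [_]1211211   read _ → write _, move →, go to q0
q0 | _[1]211211   read 1 → write 2, move →, go to q0
q0 | _2[2]11211   read 2 → write _, move ·, go to q2
q2 | _2[_]11211   read _ → write 1, move ←, go to q1
q1 | _[2]111211   read 2 → write 1, move →, go to q1
q1 | _1[1]11211   read 1 → write 1, move ·, go to q4
q4 | _1[1]11211   read 1 → write 1, move →, go to qH
qH | _11[1]1211
Cell 1 holds 1 when M halts.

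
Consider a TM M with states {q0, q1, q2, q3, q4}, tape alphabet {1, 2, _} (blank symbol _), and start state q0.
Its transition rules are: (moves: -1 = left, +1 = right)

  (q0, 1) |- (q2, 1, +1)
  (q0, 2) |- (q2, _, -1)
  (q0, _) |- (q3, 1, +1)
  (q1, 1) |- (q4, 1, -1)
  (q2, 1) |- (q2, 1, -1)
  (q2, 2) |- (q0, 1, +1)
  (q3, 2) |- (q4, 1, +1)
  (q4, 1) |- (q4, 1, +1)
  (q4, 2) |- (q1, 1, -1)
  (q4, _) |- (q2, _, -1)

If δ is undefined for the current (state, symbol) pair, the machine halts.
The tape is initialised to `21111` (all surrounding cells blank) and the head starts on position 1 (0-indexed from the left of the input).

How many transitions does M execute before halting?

state=q0 head=1 tape=_2[1]111   (q0,1)→(q2,1,+1)
state=q2 head=2 tape=_21[1]11   (q2,1)→(q2,1,-1)
state=q2 head=1 tape=_2[1]111   (q2,1)→(q2,1,-1)
state=q2 head=0 tape=_[2]1111   (q2,2)→(q0,1,+1)
state=q0 head=1 tape=_1[1]111   (q0,1)→(q2,1,+1)
state=q2 head=2 tape=_11[1]11   (q2,1)→(q2,1,-1)
state=q2 head=1 tape=_1[1]111   (q2,1)→(q2,1,-1)
state=q2 head=0 tape=_[1]1111   (q2,1)→(q2,1,-1)
state=q2 head=-1 tape=[_]11111
M halts after 8 transitions.

8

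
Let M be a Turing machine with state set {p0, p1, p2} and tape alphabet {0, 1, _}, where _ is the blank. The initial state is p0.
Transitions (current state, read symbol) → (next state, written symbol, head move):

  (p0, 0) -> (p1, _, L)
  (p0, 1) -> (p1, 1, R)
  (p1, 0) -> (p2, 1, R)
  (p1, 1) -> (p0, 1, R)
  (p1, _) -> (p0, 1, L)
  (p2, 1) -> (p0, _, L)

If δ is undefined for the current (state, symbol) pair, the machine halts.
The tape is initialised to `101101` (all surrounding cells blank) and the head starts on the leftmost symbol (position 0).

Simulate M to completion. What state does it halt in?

p0 | [1]01101_   read 1 → write 1, move R, go to p1
p1 | 1[0]1101_   read 0 → write 1, move R, go to p2
p2 | 11[1]101_   read 1 → write _, move L, go to p0
p0 | 1[1]_101_   read 1 → write 1, move R, go to p1
p1 | 11[_]101_   read _ → write 1, move L, go to p0
p0 | 1[1]1101_   read 1 → write 1, move R, go to p1
p1 | 11[1]101_   read 1 → write 1, move R, go to p0
p0 | 111[1]01_   read 1 → write 1, move R, go to p1
p1 | 1111[0]1_   read 0 → write 1, move R, go to p2
p2 | 11111[1]_   read 1 → write _, move L, go to p0
p0 | 1111[1]__   read 1 → write 1, move R, go to p1
p1 | 11111[_]_   read _ → write 1, move L, go to p0
p0 | 1111[1]1_   read 1 → write 1, move R, go to p1
p1 | 11111[1]_   read 1 → write 1, move R, go to p0
p0 | 111111[_]
No transition is defined for (p0, _); M halts in state p0.

p0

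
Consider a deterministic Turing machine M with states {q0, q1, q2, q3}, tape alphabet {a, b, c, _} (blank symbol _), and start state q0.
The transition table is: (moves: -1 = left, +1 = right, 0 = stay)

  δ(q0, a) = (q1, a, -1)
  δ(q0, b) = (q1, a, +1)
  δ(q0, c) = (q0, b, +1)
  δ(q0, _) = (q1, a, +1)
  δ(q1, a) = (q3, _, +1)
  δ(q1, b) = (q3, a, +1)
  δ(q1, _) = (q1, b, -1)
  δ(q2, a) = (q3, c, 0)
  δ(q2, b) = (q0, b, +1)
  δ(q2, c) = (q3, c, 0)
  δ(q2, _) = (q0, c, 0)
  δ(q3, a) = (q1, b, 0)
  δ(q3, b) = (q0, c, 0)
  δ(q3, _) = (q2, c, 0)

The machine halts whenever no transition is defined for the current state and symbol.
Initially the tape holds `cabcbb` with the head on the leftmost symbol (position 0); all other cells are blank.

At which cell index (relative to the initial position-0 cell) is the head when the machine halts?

q0 | [c]abcbb_   read c → write b, move +1, go to q0
q0 | b[a]bcbb_   read a → write a, move -1, go to q1
q1 | [b]abcbb_   read b → write a, move +1, go to q3
q3 | a[a]bcbb_   read a → write b, move 0, go to q1
q1 | a[b]bcbb_   read b → write a, move +1, go to q3
q3 | aa[b]cbb_   read b → write c, move 0, go to q0
q0 | aa[c]cbb_   read c → write b, move +1, go to q0
q0 | aab[c]bb_   read c → write b, move +1, go to q0
q0 | aabb[b]b_   read b → write a, move +1, go to q1
q1 | aabba[b]_   read b → write a, move +1, go to q3
q3 | aabbaa[_]   read _ → write c, move 0, go to q2
q2 | aabbaa[c]   read c → write c, move 0, go to q3
q3 | aabbaa[c]
At halt the head is at cell 6.

6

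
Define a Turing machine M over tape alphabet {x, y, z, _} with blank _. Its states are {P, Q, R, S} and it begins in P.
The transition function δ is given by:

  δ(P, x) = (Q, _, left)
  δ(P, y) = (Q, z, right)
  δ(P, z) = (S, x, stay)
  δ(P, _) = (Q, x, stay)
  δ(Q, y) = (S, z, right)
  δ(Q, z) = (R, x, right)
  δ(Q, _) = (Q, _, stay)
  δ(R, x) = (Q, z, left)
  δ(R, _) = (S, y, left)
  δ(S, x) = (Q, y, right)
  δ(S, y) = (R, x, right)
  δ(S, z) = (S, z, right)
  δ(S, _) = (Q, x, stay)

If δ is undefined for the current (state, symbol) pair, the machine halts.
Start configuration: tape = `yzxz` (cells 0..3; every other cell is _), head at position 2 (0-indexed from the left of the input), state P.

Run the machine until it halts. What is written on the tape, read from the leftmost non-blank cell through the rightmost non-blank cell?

state=P head=2 tape=yz[x]z_   (P,x)→(Q,_,left)
state=Q head=1 tape=y[z]_z_   (Q,z)→(R,x,right)
state=R head=2 tape=yx[_]z_   (R,_)→(S,y,left)
state=S head=1 tape=y[x]yz_   (S,x)→(Q,y,right)
state=Q head=2 tape=yy[y]z_   (Q,y)→(S,z,right)
state=S head=3 tape=yyz[z]_   (S,z)→(S,z,right)
state=S head=4 tape=yyzz[_]   (S,_)→(Q,x,stay)
state=Q head=4 tape=yyzz[x]
The non-blank tape span at halt is yyzzx.

yyzzx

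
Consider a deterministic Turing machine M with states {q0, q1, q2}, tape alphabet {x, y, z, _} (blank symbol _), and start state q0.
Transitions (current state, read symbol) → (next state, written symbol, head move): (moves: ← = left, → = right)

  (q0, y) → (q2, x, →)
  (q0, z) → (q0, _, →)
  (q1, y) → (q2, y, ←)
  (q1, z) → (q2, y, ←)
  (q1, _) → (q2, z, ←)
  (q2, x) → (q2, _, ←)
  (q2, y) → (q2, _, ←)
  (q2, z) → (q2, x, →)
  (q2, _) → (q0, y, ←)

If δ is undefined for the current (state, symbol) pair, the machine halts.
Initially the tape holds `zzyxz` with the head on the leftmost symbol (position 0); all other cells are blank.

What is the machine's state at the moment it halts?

q0

state=q0 head=0 tape=[z]zyxz   (q0,z)→(q0,_,→)
state=q0 head=1 tape=_[z]yxz   (q0,z)→(q0,_,→)
state=q0 head=2 tape=__[y]xz   (q0,y)→(q2,x,→)
state=q2 head=3 tape=__x[x]z   (q2,x)→(q2,_,←)
state=q2 head=2 tape=__[x]_z   (q2,x)→(q2,_,←)
state=q2 head=1 tape=_[_]__z   (q2,_)→(q0,y,←)
state=q0 head=0 tape=[_]y__z
No transition is defined for (q0, _); M halts in state q0.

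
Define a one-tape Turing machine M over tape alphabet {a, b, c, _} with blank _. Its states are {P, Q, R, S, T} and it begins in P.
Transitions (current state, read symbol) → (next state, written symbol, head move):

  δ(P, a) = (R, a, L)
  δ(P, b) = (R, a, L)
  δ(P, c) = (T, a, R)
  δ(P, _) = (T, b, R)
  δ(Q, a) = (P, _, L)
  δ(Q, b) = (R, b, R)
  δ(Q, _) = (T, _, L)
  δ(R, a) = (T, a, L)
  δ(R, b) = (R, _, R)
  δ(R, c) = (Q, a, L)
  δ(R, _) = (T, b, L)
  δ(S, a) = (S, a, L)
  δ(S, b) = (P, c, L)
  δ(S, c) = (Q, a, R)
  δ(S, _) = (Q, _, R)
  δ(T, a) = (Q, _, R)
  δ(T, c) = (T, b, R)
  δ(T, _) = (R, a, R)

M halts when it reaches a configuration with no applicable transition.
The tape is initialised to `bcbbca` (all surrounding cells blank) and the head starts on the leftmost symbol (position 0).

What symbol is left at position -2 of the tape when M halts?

b

state=P head=0 tape=___[b]cbbca   (P,b)→(R,a,L)
state=R head=-1 tape=__[_]acbbca   (R,_)→(T,b,L)
state=T head=-2 tape=_[_]bacbbca   (T,_)→(R,a,R)
state=R head=-1 tape=_a[b]acbbca   (R,b)→(R,_,R)
state=R head=0 tape=_a_[a]cbbca   (R,a)→(T,a,L)
state=T head=-1 tape=_a[_]acbbca   (T,_)→(R,a,R)
state=R head=0 tape=_aa[a]cbbca   (R,a)→(T,a,L)
state=T head=-1 tape=_a[a]acbbca   (T,a)→(Q,_,R)
state=Q head=0 tape=_a_[a]cbbca   (Q,a)→(P,_,L)
state=P head=-1 tape=_a[_]_cbbca   (P,_)→(T,b,R)
state=T head=0 tape=_ab[_]cbbca   (T,_)→(R,a,R)
state=R head=1 tape=_aba[c]bbca   (R,c)→(Q,a,L)
state=Q head=0 tape=_ab[a]abbca   (Q,a)→(P,_,L)
state=P head=-1 tape=_a[b]_abbca   (P,b)→(R,a,L)
state=R head=-2 tape=_[a]a_abbca   (R,a)→(T,a,L)
state=T head=-3 tape=[_]aa_abbca   (T,_)→(R,a,R)
state=R head=-2 tape=a[a]a_abbca   (R,a)→(T,a,L)
state=T head=-3 tape=[a]aa_abbca   (T,a)→(Q,_,R)
state=Q head=-2 tape=_[a]a_abbca   (Q,a)→(P,_,L)
state=P head=-3 tape=[_]_a_abbca   (P,_)→(T,b,R)
state=T head=-2 tape=b[_]a_abbca   (T,_)→(R,a,R)
state=R head=-1 tape=ba[a]_abbca   (R,a)→(T,a,L)
state=T head=-2 tape=b[a]a_abbca   (T,a)→(Q,_,R)
state=Q head=-1 tape=b_[a]_abbca   (Q,a)→(P,_,L)
state=P head=-2 tape=b[_]__abbca   (P,_)→(T,b,R)
state=T head=-1 tape=bb[_]_abbca   (T,_)→(R,a,R)
state=R head=0 tape=bba[_]abbca   (R,_)→(T,b,L)
state=T head=-1 tape=bb[a]babbca   (T,a)→(Q,_,R)
state=Q head=0 tape=bb_[b]abbca   (Q,b)→(R,b,R)
state=R head=1 tape=bb_b[a]bbca   (R,a)→(T,a,L)
state=T head=0 tape=bb_[b]abbca
Cell -2 holds b when M halts.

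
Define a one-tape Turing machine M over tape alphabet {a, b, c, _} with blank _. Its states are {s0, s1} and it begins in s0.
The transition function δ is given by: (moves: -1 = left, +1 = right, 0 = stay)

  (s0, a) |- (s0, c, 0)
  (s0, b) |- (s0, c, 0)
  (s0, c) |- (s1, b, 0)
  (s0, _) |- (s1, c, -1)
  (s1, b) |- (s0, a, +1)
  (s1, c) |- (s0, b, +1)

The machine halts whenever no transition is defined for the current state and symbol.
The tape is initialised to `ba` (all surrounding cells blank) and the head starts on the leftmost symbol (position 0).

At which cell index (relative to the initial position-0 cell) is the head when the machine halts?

s0 | [b]a_   read b → write c, move 0, go to s0
s0 | [c]a_   read c → write b, move 0, go to s1
s1 | [b]a_   read b → write a, move +1, go to s0
s0 | a[a]_   read a → write c, move 0, go to s0
s0 | a[c]_   read c → write b, move 0, go to s1
s1 | a[b]_   read b → write a, move +1, go to s0
s0 | aa[_]   read _ → write c, move -1, go to s1
s1 | a[a]c
At halt the head is at cell 1.

1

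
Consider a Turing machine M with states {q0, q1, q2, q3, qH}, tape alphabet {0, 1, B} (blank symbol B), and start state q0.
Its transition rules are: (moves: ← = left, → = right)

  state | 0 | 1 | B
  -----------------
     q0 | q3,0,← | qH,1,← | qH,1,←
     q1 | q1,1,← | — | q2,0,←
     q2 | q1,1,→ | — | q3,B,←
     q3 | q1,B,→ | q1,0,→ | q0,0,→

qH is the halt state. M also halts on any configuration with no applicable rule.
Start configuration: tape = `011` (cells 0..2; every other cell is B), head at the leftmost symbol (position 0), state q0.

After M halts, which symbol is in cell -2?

q0 | BBB[0]11   read 0 → write 0, move ←, go to q3
q3 | BB[B]011   read B → write 0, move →, go to q0
q0 | BB0[0]11   read 0 → write 0, move ←, go to q3
q3 | BB[0]011   read 0 → write B, move →, go to q1
q1 | BBB[0]11   read 0 → write 1, move ←, go to q1
q1 | BB[B]111   read B → write 0, move ←, go to q2
q2 | B[B]0111   read B → write B, move ←, go to q3
q3 | [B]B0111   read B → write 0, move →, go to q0
q0 | 0[B]0111   read B → write 1, move ←, go to qH
qH | [0]10111
Cell -2 holds 1 when M halts.

1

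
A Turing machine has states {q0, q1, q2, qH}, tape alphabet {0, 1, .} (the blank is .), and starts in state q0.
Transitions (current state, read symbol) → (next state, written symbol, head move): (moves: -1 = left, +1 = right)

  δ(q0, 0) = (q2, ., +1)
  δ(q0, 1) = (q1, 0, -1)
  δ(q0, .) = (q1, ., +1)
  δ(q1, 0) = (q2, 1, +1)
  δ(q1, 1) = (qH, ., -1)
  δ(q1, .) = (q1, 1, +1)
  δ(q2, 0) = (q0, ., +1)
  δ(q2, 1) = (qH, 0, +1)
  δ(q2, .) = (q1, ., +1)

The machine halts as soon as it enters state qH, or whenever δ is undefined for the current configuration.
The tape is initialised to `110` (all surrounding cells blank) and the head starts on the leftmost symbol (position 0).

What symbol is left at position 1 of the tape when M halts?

q0 | .[1]10   read 1 → write 0, move -1, go to q1
q1 | [.]010   read . → write 1, move +1, go to q1
q1 | 1[0]10   read 0 → write 1, move +1, go to q2
q2 | 11[1]0   read 1 → write 0, move +1, go to qH
qH | 110[0]
Cell 1 holds 0 when M halts.

0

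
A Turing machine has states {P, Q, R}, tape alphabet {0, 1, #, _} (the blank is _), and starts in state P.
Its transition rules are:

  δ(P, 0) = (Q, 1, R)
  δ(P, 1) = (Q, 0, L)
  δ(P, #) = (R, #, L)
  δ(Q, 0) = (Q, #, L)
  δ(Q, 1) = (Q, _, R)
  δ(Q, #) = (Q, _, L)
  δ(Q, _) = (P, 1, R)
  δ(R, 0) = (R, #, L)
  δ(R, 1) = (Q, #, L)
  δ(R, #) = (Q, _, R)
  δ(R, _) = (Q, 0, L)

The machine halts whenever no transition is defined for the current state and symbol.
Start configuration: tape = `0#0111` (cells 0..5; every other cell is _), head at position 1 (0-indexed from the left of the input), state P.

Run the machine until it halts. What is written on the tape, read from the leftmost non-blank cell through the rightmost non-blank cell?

1_##0111

state=P head=1 tape=__0[#]0111   (P,#)→(R,#,L)
state=R head=0 tape=__[0]#0111   (R,0)→(R,#,L)
state=R head=-1 tape=_[_]##0111   (R,_)→(Q,0,L)
state=Q head=-2 tape=[_]0##0111   (Q,_)→(P,1,R)
state=P head=-1 tape=1[0]##0111   (P,0)→(Q,1,R)
state=Q head=0 tape=11[#]#0111   (Q,#)→(Q,_,L)
state=Q head=-1 tape=1[1]_#0111   (Q,1)→(Q,_,R)
state=Q head=0 tape=1_[_]#0111   (Q,_)→(P,1,R)
state=P head=1 tape=1_1[#]0111   (P,#)→(R,#,L)
state=R head=0 tape=1_[1]#0111   (R,1)→(Q,#,L)
state=Q head=-1 tape=1[_]##0111   (Q,_)→(P,1,R)
state=P head=0 tape=11[#]#0111   (P,#)→(R,#,L)
state=R head=-1 tape=1[1]##0111   (R,1)→(Q,#,L)
state=Q head=-2 tape=[1]###0111   (Q,1)→(Q,_,R)
state=Q head=-1 tape=_[#]##0111   (Q,#)→(Q,_,L)
state=Q head=-2 tape=[_]_##0111   (Q,_)→(P,1,R)
state=P head=-1 tape=1[_]##0111
The non-blank tape span at halt is 1_##0111.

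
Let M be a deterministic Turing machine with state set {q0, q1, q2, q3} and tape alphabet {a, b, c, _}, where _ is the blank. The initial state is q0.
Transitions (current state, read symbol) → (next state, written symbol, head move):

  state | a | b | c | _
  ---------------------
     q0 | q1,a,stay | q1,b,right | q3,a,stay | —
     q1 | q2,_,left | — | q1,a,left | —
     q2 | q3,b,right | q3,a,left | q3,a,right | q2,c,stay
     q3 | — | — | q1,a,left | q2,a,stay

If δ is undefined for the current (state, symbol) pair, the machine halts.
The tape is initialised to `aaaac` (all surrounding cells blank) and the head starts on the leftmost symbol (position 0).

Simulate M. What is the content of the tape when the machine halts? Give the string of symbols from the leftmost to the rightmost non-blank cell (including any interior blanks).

state=q0 head=0 tape=_[a]aaac   (q0,a)→(q1,a,stay)
state=q1 head=0 tape=_[a]aaac   (q1,a)→(q2,_,left)
state=q2 head=-1 tape=[_]_aaac   (q2,_)→(q2,c,stay)
state=q2 head=-1 tape=[c]_aaac   (q2,c)→(q3,a,right)
state=q3 head=0 tape=a[_]aaac   (q3,_)→(q2,a,stay)
state=q2 head=0 tape=a[a]aaac   (q2,a)→(q3,b,right)
state=q3 head=1 tape=ab[a]aac
The non-blank tape span at halt is abaaac.

abaaac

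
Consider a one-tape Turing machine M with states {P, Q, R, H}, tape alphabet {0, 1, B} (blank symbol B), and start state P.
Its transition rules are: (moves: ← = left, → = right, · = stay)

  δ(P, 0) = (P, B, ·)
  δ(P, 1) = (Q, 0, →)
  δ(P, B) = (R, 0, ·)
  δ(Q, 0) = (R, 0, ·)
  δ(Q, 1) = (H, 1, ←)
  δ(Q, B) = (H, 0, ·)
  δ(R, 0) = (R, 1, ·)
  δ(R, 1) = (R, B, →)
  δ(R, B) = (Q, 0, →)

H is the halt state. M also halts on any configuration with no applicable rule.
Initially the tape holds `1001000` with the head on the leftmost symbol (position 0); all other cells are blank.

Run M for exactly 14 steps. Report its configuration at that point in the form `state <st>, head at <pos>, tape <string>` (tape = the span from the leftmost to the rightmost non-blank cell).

state=P head=0 tape=[1]001000BB   (P,1)→(Q,0,→)
state=Q head=1 tape=0[0]01000BB   (Q,0)→(R,0,·)
state=R head=1 tape=0[0]01000BB   (R,0)→(R,1,·)
state=R head=1 tape=0[1]01000BB   (R,1)→(R,B,→)
state=R head=2 tape=0B[0]1000BB   (R,0)→(R,1,·)
state=R head=2 tape=0B[1]1000BB   (R,1)→(R,B,→)
state=R head=3 tape=0BB[1]000BB   (R,1)→(R,B,→)
state=R head=4 tape=0BBB[0]00BB   (R,0)→(R,1,·)
state=R head=4 tape=0BBB[1]00BB   (R,1)→(R,B,→)
state=R head=5 tape=0BBBB[0]0BB   (R,0)→(R,1,·)
state=R head=5 tape=0BBBB[1]0BB   (R,1)→(R,B,→)
state=R head=6 tape=0BBBBB[0]BB   (R,0)→(R,1,·)
state=R head=6 tape=0BBBBB[1]BB   (R,1)→(R,B,→)
state=R head=7 tape=0BBBBBB[B]B   (R,B)→(Q,0,→)
state=Q head=8 tape=0BBBBBB0[B]
After 14 steps: state Q, head at 8, tape 0BBBBBB0.

state Q, head at 8, tape 0BBBBBB0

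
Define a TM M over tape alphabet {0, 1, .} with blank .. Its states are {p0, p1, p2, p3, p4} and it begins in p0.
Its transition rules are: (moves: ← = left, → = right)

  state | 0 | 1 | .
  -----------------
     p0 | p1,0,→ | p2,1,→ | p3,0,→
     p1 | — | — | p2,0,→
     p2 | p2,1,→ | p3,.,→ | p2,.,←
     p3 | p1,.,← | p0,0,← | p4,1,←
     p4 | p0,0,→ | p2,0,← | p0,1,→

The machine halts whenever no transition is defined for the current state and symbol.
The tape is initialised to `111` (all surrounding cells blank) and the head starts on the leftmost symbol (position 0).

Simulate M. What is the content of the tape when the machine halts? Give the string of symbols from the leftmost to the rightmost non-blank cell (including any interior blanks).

10

p0 | [1]11   read 1 → write 1, move →, go to p2
p2 | 1[1]1   read 1 → write ., move →, go to p3
p3 | 1.[1]   read 1 → write 0, move ←, go to p0
p0 | 1[.]0   read . → write 0, move →, go to p3
p3 | 10[0]   read 0 → write ., move ←, go to p1
p1 | 1[0].
The non-blank tape span at halt is 10.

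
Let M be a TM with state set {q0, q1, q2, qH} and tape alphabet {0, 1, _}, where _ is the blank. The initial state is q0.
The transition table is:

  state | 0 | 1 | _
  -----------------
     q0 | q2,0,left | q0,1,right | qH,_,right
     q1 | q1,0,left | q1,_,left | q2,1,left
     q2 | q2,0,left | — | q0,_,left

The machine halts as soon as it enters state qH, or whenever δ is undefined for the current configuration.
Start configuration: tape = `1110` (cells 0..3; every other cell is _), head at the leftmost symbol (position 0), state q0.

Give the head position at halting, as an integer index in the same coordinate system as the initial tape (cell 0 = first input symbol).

2

q0 | [1]110   read 1 → write 1, move right, go to q0
q0 | 1[1]10   read 1 → write 1, move right, go to q0
q0 | 11[1]0   read 1 → write 1, move right, go to q0
q0 | 111[0]   read 0 → write 0, move left, go to q2
q2 | 11[1]0
At halt the head is at cell 2.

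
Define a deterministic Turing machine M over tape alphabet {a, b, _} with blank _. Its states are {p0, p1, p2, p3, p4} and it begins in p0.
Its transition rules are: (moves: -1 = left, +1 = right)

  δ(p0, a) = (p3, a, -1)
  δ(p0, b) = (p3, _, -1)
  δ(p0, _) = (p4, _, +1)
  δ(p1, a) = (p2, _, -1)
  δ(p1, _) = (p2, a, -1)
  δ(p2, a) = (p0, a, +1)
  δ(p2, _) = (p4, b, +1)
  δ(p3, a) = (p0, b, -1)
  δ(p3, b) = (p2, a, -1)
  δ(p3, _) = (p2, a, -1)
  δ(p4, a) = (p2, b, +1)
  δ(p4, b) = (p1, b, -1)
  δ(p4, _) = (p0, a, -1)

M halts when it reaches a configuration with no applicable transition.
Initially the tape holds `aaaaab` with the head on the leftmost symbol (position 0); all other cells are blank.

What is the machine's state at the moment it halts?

state=p0 head=0 tape=___[a]aaaab   (p0,a)→(p3,a,-1)
state=p3 head=-1 tape=__[_]aaaaab   (p3,_)→(p2,a,-1)
state=p2 head=-2 tape=_[_]aaaaaab   (p2,_)→(p4,b,+1)
state=p4 head=-1 tape=_b[a]aaaaab   (p4,a)→(p2,b,+1)
state=p2 head=0 tape=_bb[a]aaaab   (p2,a)→(p0,a,+1)
state=p0 head=1 tape=_bba[a]aaab   (p0,a)→(p3,a,-1)
state=p3 head=0 tape=_bb[a]aaaab   (p3,a)→(p0,b,-1)
state=p0 head=-1 tape=_b[b]baaaab   (p0,b)→(p3,_,-1)
state=p3 head=-2 tape=_[b]_baaaab   (p3,b)→(p2,a,-1)
state=p2 head=-3 tape=[_]a_baaaab   (p2,_)→(p4,b,+1)
state=p4 head=-2 tape=b[a]_baaaab   (p4,a)→(p2,b,+1)
state=p2 head=-1 tape=bb[_]baaaab   (p2,_)→(p4,b,+1)
state=p4 head=0 tape=bbb[b]aaaab   (p4,b)→(p1,b,-1)
state=p1 head=-1 tape=bb[b]baaaab
No transition is defined for (p1, b); M halts in state p1.

p1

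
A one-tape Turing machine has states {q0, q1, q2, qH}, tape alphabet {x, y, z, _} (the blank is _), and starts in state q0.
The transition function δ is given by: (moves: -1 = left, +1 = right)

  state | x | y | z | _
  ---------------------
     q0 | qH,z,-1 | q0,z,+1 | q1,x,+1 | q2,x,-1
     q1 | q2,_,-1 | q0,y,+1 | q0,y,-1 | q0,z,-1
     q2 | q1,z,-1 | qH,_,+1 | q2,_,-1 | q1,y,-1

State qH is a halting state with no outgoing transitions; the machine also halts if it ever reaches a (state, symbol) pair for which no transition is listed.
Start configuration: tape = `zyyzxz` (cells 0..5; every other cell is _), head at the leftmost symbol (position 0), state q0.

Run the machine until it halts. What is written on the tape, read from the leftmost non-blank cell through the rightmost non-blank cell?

state=q0 head=0 tape=[z]yyzxz   (q0,z)→(q1,x,+1)
state=q1 head=1 tape=x[y]yzxz   (q1,y)→(q0,y,+1)
state=q0 head=2 tape=xy[y]zxz   (q0,y)→(q0,z,+1)
state=q0 head=3 tape=xyz[z]xz   (q0,z)→(q1,x,+1)
state=q1 head=4 tape=xyzx[x]z   (q1,x)→(q2,_,-1)
state=q2 head=3 tape=xyz[x]_z   (q2,x)→(q1,z,-1)
state=q1 head=2 tape=xy[z]z_z   (q1,z)→(q0,y,-1)
state=q0 head=1 tape=x[y]yz_z   (q0,y)→(q0,z,+1)
state=q0 head=2 tape=xz[y]z_z   (q0,y)→(q0,z,+1)
state=q0 head=3 tape=xzz[z]_z   (q0,z)→(q1,x,+1)
state=q1 head=4 tape=xzzx[_]z   (q1,_)→(q0,z,-1)
state=q0 head=3 tape=xzz[x]zz   (q0,x)→(qH,z,-1)
state=qH head=2 tape=xz[z]zzz
The non-blank tape span at halt is xzzzzz.

xzzzzz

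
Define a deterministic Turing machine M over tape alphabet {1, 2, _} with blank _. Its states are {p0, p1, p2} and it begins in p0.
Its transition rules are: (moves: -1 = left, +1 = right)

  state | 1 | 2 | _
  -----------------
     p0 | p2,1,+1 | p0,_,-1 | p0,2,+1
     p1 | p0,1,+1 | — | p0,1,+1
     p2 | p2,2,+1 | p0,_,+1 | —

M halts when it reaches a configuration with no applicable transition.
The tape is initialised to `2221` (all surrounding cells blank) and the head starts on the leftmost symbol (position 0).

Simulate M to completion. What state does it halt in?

p2

state=p0 head=0 tape=___[2]221_   (p0,2)→(p0,_,-1)
state=p0 head=-1 tape=__[_]_221_   (p0,_)→(p0,2,+1)
state=p0 head=0 tape=__2[_]221_   (p0,_)→(p0,2,+1)
state=p0 head=1 tape=__22[2]21_   (p0,2)→(p0,_,-1)
state=p0 head=0 tape=__2[2]_21_   (p0,2)→(p0,_,-1)
state=p0 head=-1 tape=__[2]__21_   (p0,2)→(p0,_,-1)
state=p0 head=-2 tape=_[_]___21_   (p0,_)→(p0,2,+1)
state=p0 head=-1 tape=_2[_]__21_   (p0,_)→(p0,2,+1)
state=p0 head=0 tape=_22[_]_21_   (p0,_)→(p0,2,+1)
state=p0 head=1 tape=_222[_]21_   (p0,_)→(p0,2,+1)
state=p0 head=2 tape=_2222[2]1_   (p0,2)→(p0,_,-1)
state=p0 head=1 tape=_222[2]_1_   (p0,2)→(p0,_,-1)
state=p0 head=0 tape=_22[2]__1_   (p0,2)→(p0,_,-1)
state=p0 head=-1 tape=_2[2]___1_   (p0,2)→(p0,_,-1)
state=p0 head=-2 tape=_[2]____1_   (p0,2)→(p0,_,-1)
state=p0 head=-3 tape=[_]_____1_   (p0,_)→(p0,2,+1)
state=p0 head=-2 tape=2[_]____1_   (p0,_)→(p0,2,+1)
state=p0 head=-1 tape=22[_]___1_   (p0,_)→(p0,2,+1)
state=p0 head=0 tape=222[_]__1_   (p0,_)→(p0,2,+1)
state=p0 head=1 tape=2222[_]_1_   (p0,_)→(p0,2,+1)
state=p0 head=2 tape=22222[_]1_   (p0,_)→(p0,2,+1)
state=p0 head=3 tape=222222[1]_   (p0,1)→(p2,1,+1)
state=p2 head=4 tape=2222221[_]
No transition is defined for (p2, _); M halts in state p2.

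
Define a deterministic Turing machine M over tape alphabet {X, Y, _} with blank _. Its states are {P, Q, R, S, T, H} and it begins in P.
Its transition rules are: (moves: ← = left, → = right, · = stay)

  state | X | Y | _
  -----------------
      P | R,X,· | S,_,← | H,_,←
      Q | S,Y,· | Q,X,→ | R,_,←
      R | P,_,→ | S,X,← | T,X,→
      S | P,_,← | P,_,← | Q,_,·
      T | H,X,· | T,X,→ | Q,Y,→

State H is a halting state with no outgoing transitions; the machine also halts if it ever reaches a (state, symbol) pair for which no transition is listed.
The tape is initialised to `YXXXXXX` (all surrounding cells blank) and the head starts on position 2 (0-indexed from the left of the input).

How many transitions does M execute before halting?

P | YX[X]XXXX_   read X → write X, move ·, go to R
R | YX[X]XXXX_   read X → write _, move →, go to P
P | YX_[X]XXX_   read X → write X, move ·, go to R
R | YX_[X]XXX_   read X → write _, move →, go to P
P | YX__[X]XX_   read X → write X, move ·, go to R
R | YX__[X]XX_   read X → write _, move →, go to P
P | YX___[X]X_   read X → write X, move ·, go to R
R | YX___[X]X_   read X → write _, move →, go to P
P | YX____[X]_   read X → write X, move ·, go to R
R | YX____[X]_   read X → write _, move →, go to P
P | YX_____[_]   read _ → write _, move ←, go to H
H | YX____[_]_
M halts after 11 transitions.

11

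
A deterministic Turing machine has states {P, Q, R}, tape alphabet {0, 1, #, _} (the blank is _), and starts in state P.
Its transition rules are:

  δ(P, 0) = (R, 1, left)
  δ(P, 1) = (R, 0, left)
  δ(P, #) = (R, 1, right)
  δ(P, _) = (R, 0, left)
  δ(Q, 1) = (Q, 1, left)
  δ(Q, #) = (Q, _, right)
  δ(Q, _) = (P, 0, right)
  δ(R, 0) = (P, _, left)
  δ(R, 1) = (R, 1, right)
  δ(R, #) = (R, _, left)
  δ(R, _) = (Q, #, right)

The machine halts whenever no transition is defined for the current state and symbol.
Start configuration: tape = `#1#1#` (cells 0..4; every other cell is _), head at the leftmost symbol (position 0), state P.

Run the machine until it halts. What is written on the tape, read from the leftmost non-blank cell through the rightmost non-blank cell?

#0__0#

P | _[#]1#1#   read # → write 1, move right, go to R
R | _1[1]#1#   read 1 → write 1, move right, go to R
R | _11[#]1#   read # → write _, move left, go to R
R | _1[1]_1#   read 1 → write 1, move right, go to R
R | _11[_]1#   read _ → write #, move right, go to Q
Q | _11#[1]#   read 1 → write 1, move left, go to Q
Q | _11[#]1#   read # → write _, move right, go to Q
Q | _11_[1]#   read 1 → write 1, move left, go to Q
Q | _11[_]1#   read _ → write 0, move right, go to P
P | _110[1]#   read 1 → write 0, move left, go to R
R | _11[0]0#   read 0 → write _, move left, go to P
P | _1[1]_0#   read 1 → write 0, move left, go to R
R | _[1]0_0#   read 1 → write 1, move right, go to R
R | _1[0]_0#   read 0 → write _, move left, go to P
P | _[1]__0#   read 1 → write 0, move left, go to R
R | [_]0__0#   read _ → write #, move right, go to Q
Q | #[0]__0#
The non-blank tape span at halt is #0__0#.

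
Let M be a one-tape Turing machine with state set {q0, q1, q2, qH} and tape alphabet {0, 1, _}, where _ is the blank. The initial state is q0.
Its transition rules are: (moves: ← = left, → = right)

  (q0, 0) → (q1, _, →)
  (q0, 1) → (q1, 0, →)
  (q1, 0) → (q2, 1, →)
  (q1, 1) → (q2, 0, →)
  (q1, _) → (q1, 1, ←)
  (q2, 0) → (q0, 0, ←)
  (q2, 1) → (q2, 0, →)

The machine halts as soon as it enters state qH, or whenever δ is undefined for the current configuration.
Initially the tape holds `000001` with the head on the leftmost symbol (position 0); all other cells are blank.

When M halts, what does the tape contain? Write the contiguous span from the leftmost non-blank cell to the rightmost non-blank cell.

00010

state=q0 head=0 tape=[0]00001_   (q0,0)→(q1,_,→)
state=q1 head=1 tape=_[0]0001_   (q1,0)→(q2,1,→)
state=q2 head=2 tape=_1[0]001_   (q2,0)→(q0,0,←)
state=q0 head=1 tape=_[1]0001_   (q0,1)→(q1,0,→)
state=q1 head=2 tape=_0[0]001_   (q1,0)→(q2,1,→)
state=q2 head=3 tape=_01[0]01_   (q2,0)→(q0,0,←)
state=q0 head=2 tape=_0[1]001_   (q0,1)→(q1,0,→)
state=q1 head=3 tape=_00[0]01_   (q1,0)→(q2,1,→)
state=q2 head=4 tape=_001[0]1_   (q2,0)→(q0,0,←)
state=q0 head=3 tape=_00[1]01_   (q0,1)→(q1,0,→)
state=q1 head=4 tape=_000[0]1_   (q1,0)→(q2,1,→)
state=q2 head=5 tape=_0001[1]_   (q2,1)→(q2,0,→)
state=q2 head=6 tape=_00010[_]
The non-blank tape span at halt is 00010.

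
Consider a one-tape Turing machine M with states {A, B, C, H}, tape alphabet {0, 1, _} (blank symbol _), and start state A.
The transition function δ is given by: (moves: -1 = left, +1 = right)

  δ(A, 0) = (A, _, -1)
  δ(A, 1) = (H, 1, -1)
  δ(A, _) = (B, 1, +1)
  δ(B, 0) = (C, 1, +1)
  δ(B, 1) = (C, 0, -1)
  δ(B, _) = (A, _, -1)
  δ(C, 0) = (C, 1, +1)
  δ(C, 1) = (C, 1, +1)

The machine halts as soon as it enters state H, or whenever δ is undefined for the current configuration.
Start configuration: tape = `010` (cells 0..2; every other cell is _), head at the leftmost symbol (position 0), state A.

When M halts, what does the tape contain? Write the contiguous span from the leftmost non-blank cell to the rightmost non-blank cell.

state=A head=0 tape=__[0]10   (A,0)→(A,_,-1)
state=A head=-1 tape=_[_]_10   (A,_)→(B,1,+1)
state=B head=0 tape=_1[_]10   (B,_)→(A,_,-1)
state=A head=-1 tape=_[1]_10   (A,1)→(H,1,-1)
state=H head=-2 tape=[_]1_10
The non-blank tape span at halt is 1_10.

1_10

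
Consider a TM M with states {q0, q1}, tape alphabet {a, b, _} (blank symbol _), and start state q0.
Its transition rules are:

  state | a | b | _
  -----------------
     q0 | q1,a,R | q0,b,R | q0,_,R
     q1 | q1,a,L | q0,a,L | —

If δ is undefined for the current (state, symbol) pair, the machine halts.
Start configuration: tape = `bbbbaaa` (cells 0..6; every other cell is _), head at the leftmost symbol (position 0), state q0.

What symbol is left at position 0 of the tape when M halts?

a

state=q0 head=0 tape=_[b]bbbaaa   (q0,b)→(q0,b,R)
state=q0 head=1 tape=_b[b]bbaaa   (q0,b)→(q0,b,R)
state=q0 head=2 tape=_bb[b]baaa   (q0,b)→(q0,b,R)
state=q0 head=3 tape=_bbb[b]aaa   (q0,b)→(q0,b,R)
state=q0 head=4 tape=_bbbb[a]aa   (q0,a)→(q1,a,R)
state=q1 head=5 tape=_bbbba[a]a   (q1,a)→(q1,a,L)
state=q1 head=4 tape=_bbbb[a]aa   (q1,a)→(q1,a,L)
state=q1 head=3 tape=_bbb[b]aaa   (q1,b)→(q0,a,L)
state=q0 head=2 tape=_bb[b]aaaa   (q0,b)→(q0,b,R)
state=q0 head=3 tape=_bbb[a]aaa   (q0,a)→(q1,a,R)
state=q1 head=4 tape=_bbba[a]aa   (q1,a)→(q1,a,L)
state=q1 head=3 tape=_bbb[a]aaa   (q1,a)→(q1,a,L)
state=q1 head=2 tape=_bb[b]aaaa   (q1,b)→(q0,a,L)
state=q0 head=1 tape=_b[b]aaaaa   (q0,b)→(q0,b,R)
state=q0 head=2 tape=_bb[a]aaaa   (q0,a)→(q1,a,R)
state=q1 head=3 tape=_bba[a]aaa   (q1,a)→(q1,a,L)
state=q1 head=2 tape=_bb[a]aaaa   (q1,a)→(q1,a,L)
state=q1 head=1 tape=_b[b]aaaaa   (q1,b)→(q0,a,L)
state=q0 head=0 tape=_[b]aaaaaa   (q0,b)→(q0,b,R)
state=q0 head=1 tape=_b[a]aaaaa   (q0,a)→(q1,a,R)
state=q1 head=2 tape=_ba[a]aaaa   (q1,a)→(q1,a,L)
state=q1 head=1 tape=_b[a]aaaaa   (q1,a)→(q1,a,L)
state=q1 head=0 tape=_[b]aaaaaa   (q1,b)→(q0,a,L)
state=q0 head=-1 tape=[_]aaaaaaa   (q0,_)→(q0,_,R)
state=q0 head=0 tape=_[a]aaaaaa   (q0,a)→(q1,a,R)
state=q1 head=1 tape=_a[a]aaaaa   (q1,a)→(q1,a,L)
state=q1 head=0 tape=_[a]aaaaaa   (q1,a)→(q1,a,L)
state=q1 head=-1 tape=[_]aaaaaaa
Cell 0 holds a when M halts.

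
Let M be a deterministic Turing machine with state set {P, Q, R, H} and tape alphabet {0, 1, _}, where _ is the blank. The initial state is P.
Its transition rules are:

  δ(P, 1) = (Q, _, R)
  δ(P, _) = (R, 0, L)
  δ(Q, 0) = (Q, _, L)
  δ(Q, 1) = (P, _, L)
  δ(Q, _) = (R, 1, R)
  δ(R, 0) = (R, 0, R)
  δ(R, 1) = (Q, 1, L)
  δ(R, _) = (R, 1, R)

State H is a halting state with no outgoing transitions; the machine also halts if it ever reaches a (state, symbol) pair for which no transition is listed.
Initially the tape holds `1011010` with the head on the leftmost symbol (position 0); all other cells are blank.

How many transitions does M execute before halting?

16

state=P head=0 tape=_[1]011010   (P,1)→(Q,_,R)
state=Q head=1 tape=__[0]11010   (Q,0)→(Q,_,L)
state=Q head=0 tape=_[_]_11010   (Q,_)→(R,1,R)
state=R head=1 tape=_1[_]11010   (R,_)→(R,1,R)
state=R head=2 tape=_11[1]1010   (R,1)→(Q,1,L)
state=Q head=1 tape=_1[1]11010   (Q,1)→(P,_,L)
state=P head=0 tape=_[1]_11010   (P,1)→(Q,_,R)
state=Q head=1 tape=__[_]11010   (Q,_)→(R,1,R)
state=R head=2 tape=__1[1]1010   (R,1)→(Q,1,L)
state=Q head=1 tape=__[1]11010   (Q,1)→(P,_,L)
state=P head=0 tape=_[_]_11010   (P,_)→(R,0,L)
state=R head=-1 tape=[_]0_11010   (R,_)→(R,1,R)
state=R head=0 tape=1[0]_11010   (R,0)→(R,0,R)
state=R head=1 tape=10[_]11010   (R,_)→(R,1,R)
state=R head=2 tape=101[1]1010   (R,1)→(Q,1,L)
state=Q head=1 tape=10[1]11010   (Q,1)→(P,_,L)
state=P head=0 tape=1[0]_11010
M halts after 16 transitions.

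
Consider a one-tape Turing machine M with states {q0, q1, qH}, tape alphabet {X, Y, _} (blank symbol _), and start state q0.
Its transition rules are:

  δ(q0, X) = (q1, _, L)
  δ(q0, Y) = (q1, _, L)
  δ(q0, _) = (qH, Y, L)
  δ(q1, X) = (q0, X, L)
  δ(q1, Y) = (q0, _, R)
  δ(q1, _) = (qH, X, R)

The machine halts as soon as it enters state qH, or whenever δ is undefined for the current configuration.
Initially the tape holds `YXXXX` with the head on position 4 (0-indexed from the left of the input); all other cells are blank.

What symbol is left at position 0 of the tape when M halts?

_

state=q0 head=4 tape=_YXXX[X]   (q0,X)→(q1,_,L)
state=q1 head=3 tape=_YXX[X]_   (q1,X)→(q0,X,L)
state=q0 head=2 tape=_YX[X]X_   (q0,X)→(q1,_,L)
state=q1 head=1 tape=_Y[X]_X_   (q1,X)→(q0,X,L)
state=q0 head=0 tape=_[Y]X_X_   (q0,Y)→(q1,_,L)
state=q1 head=-1 tape=[_]_X_X_   (q1,_)→(qH,X,R)
state=qH head=0 tape=X[_]X_X_
Cell 0 holds _ when M halts.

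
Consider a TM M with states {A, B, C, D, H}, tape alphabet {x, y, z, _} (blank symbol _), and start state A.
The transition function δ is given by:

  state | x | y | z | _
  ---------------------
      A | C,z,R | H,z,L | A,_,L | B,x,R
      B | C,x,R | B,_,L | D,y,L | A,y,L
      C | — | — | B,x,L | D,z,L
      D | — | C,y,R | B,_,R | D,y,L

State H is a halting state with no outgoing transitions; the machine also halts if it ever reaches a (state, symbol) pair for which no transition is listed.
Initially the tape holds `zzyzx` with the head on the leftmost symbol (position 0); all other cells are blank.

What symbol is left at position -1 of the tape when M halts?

z

state=A head=0 tape=_[z]zyzx   (A,z)→(A,_,L)
state=A head=-1 tape=[_]_zyzx   (A,_)→(B,x,R)
state=B head=0 tape=x[_]zyzx   (B,_)→(A,y,L)
state=A head=-1 tape=[x]yzyzx   (A,x)→(C,z,R)
state=C head=0 tape=z[y]zyzx
Cell -1 holds z when M halts.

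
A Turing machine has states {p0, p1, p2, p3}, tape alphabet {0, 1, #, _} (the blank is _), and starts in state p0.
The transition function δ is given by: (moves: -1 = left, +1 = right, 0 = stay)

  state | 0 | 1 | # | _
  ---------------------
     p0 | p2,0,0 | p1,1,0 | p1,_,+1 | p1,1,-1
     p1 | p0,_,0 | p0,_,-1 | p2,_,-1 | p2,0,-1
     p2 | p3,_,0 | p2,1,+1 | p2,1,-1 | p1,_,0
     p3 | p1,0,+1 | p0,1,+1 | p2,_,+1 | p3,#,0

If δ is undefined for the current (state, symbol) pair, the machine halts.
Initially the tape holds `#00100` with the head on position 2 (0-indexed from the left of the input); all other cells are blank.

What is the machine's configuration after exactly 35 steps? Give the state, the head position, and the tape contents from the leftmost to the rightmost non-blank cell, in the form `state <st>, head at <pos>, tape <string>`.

state p2, head at 3, tape #0_10000

state=p0 head=2 tape=#0[0]100__   (p0,0)→(p2,0,0)
state=p2 head=2 tape=#0[0]100__   (p2,0)→(p3,_,0)
state=p3 head=2 tape=#0[_]100__   (p3,_)→(p3,#,0)
state=p3 head=2 tape=#0[#]100__   (p3,#)→(p2,_,+1)
state=p2 head=3 tape=#0_[1]00__   (p2,1)→(p2,1,+1)
state=p2 head=4 tape=#0_1[0]0__   (p2,0)→(p3,_,0)
state=p3 head=4 tape=#0_1[_]0__   (p3,_)→(p3,#,0)
state=p3 head=4 tape=#0_1[#]0__   (p3,#)→(p2,_,+1)
state=p2 head=5 tape=#0_1_[0]__   (p2,0)→(p3,_,0)
state=p3 head=5 tape=#0_1_[_]__   (p3,_)→(p3,#,0)
state=p3 head=5 tape=#0_1_[#]__   (p3,#)→(p2,_,+1)
state=p2 head=6 tape=#0_1__[_]_   (p2,_)→(p1,_,0)
state=p1 head=6 tape=#0_1__[_]_   (p1,_)→(p2,0,-1)
state=p2 head=5 tape=#0_1_[_]0_   (p2,_)→(p1,_,0)
state=p1 head=5 tape=#0_1_[_]0_   (p1,_)→(p2,0,-1)
state=p2 head=4 tape=#0_1[_]00_   (p2,_)→(p1,_,0)
state=p1 head=4 tape=#0_1[_]00_   (p1,_)→(p2,0,-1)
state=p2 head=3 tape=#0_[1]000_   (p2,1)→(p2,1,+1)
state=p2 head=4 tape=#0_1[0]00_   (p2,0)→(p3,_,0)
state=p3 head=4 tape=#0_1[_]00_   (p3,_)→(p3,#,0)
state=p3 head=4 tape=#0_1[#]00_   (p3,#)→(p2,_,+1)
state=p2 head=5 tape=#0_1_[0]0_   (p2,0)→(p3,_,0)
state=p3 head=5 tape=#0_1_[_]0_   (p3,_)→(p3,#,0)
state=p3 head=5 tape=#0_1_[#]0_   (p3,#)→(p2,_,+1)
state=p2 head=6 tape=#0_1__[0]_   (p2,0)→(p3,_,0)
state=p3 head=6 tape=#0_1__[_]_   (p3,_)→(p3,#,0)
state=p3 head=6 tape=#0_1__[#]_   (p3,#)→(p2,_,+1)
state=p2 head=7 tape=#0_1___[_]   (p2,_)→(p1,_,0)
state=p1 head=7 tape=#0_1___[_]   (p1,_)→(p2,0,-1)
state=p2 head=6 tape=#0_1__[_]0   (p2,_)→(p1,_,0)
state=p1 head=6 tape=#0_1__[_]0   (p1,_)→(p2,0,-1)
state=p2 head=5 tape=#0_1_[_]00   (p2,_)→(p1,_,0)
state=p1 head=5 tape=#0_1_[_]00   (p1,_)→(p2,0,-1)
state=p2 head=4 tape=#0_1[_]000   (p2,_)→(p1,_,0)
state=p1 head=4 tape=#0_1[_]000   (p1,_)→(p2,0,-1)
state=p2 head=3 tape=#0_[1]0000
After 35 steps: state p2, head at 3, tape #0_10000.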